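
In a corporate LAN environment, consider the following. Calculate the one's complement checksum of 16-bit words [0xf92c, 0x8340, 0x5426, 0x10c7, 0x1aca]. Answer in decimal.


Given words: [0xf92c, 0x8340, 0x5426, 0x10c7, 0x1aca]
Step 1: Sum all words
Raw sum = 63788 + 33600 + 21542 + 4295 + 6858 = 130083
Step 2: Fold carry: (64547 + 1) = 64548
One's complement = ~64548 & 0xFFFF = 987

987


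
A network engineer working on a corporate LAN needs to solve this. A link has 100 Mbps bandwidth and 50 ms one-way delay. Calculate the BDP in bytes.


Given: bandwidth = 100 Mbps, delay = 50 ms
BDP in bits = 100 * 10^6 * 50 / 1000
BDP in bits = 5000000
BDP in bytes = 5000000 / 8 = 625000

625000


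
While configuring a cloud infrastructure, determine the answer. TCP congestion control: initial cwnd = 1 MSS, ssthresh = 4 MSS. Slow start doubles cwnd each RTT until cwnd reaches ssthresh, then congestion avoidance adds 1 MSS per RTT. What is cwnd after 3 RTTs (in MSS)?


RTT 0: cwnd = 1 MSS (initial)
RTT 1: cwnd = 2 MSS (slow start, doubled)
RTT 2: cwnd = 4 MSS (slow start, doubled)
RTT 3: cwnd = 5 MSS (congestion avoidance, +1)

5


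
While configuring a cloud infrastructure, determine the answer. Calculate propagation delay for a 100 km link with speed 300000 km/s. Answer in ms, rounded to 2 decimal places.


Given: distance = 100 km, speed = 300000 km/s
Delay = distance / speed = 100 / 300000 seconds
Delay in ms = 100 * 1000 / 300000
Delay = 0.3333 ms
Rounded to 2 dp = 0.33 ms

0.33


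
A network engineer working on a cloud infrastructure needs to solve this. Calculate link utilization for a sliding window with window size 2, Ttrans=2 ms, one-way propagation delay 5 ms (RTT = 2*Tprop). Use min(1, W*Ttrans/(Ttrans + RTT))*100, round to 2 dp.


Given: W = 2, Ttrans = 2 ms, RTT = 10 ms (= 2 * Tprop, Tprop = 5 ms)
Cycle time = Ttrans + RTT = 2 + 10 = 12 ms (first packet sent until its ACK returns)
W * Ttrans = 2 * 2 = 4 ms of sending per cycle
W * Ttrans / (Ttrans + RTT) = 4 / 12 = 0.333333
U = min(1, 0.333333) = 0.333333
U% = 33.33%

33.33


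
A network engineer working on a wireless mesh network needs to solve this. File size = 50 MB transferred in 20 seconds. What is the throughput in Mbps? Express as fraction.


Given: file = 50 MB, time = 20 s
File in Mb = 50 * 8 = 400 Mb
Throughput = 400 / 20 Mbps
Throughput = 20 Mbps

20


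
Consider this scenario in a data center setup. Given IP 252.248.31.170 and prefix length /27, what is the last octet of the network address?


Given: IP = 252.248.31.170, prefix = /27
Subnet mask = 255.255.255.224
Last octet of IP: 170
Last octet of mask: 224
Network last octet = 170 AND 224 = 160

160


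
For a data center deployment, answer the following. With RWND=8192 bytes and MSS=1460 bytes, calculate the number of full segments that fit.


Given: RWND = 8192 bytes, MSS = 1460 bytes
Full segments = floor(RWND / MSS)
Full segments = floor(8192 / 1460)
Full segments = floor(5.611) = 5

5


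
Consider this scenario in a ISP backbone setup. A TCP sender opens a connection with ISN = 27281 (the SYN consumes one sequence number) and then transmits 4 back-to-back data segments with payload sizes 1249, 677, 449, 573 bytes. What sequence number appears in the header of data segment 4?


The SYN occupies sequence number ISN = 27281, so the first data byte is ISN + 1 = 27282.
SEQ of data segment i = (ISN + 1) + sum of payload sizes of segments 1..i-1.
Segment 1: SEQ = 27282, payload = 1249 bytes
Segment 2: SEQ = 28531, payload = 677 bytes
Segment 3: SEQ = 29208, payload = 449 bytes
Segment 4: SEQ = 29657, payload = 573 bytes
SEQ of segment 4 = 27282 + 1249 + 677 + 449 = 29657

29657


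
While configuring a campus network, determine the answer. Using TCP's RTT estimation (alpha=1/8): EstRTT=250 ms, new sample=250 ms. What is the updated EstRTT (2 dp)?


Given: EstRTT = 250 ms, SampleRTT = 250 ms, alpha = 1/8
New EstRTT = (1 - alpha) * EstRTT + alpha * SampleRTT
(7/8) * 250 = 218.75
(1/8) * 250 = 31.25
New EstRTT = 218.75 + 31.25 = 250 ms -> 250.00 ms (2 dp)

250.00


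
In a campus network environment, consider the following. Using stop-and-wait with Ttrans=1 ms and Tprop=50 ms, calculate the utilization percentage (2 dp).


Given: Ttrans = 1 ms, Tprop = 50 ms
RTT = 2 * Tprop = 2 * 50 = 100 ms
U = Ttrans / (Ttrans + RTT)
U = 1 / (1 + 100)
U = 1 / 101 = 0.009901
U% = 0.99%

0.99


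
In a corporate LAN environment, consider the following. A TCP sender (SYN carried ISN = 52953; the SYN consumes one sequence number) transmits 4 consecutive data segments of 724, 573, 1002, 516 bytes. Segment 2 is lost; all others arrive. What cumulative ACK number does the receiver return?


SYN uses sequence number 52953; first data byte = ISN + 1 = 52954.
Segment 1: SEQ = 52954, len = 724 B, covers [52954, 53677]
Segment 2: SEQ = 53678, len = 573 B, covers [53678, 54250] [LOST]
Segment 3: SEQ = 54251, len = 1002 B, covers [54251, 55252]
Segment 4: SEQ = 55253, len = 516 B, covers [55253, 55768]
In-order data received: bytes [52954, 53677] (segments 1..1).
Segment 2 missing -> gap begins at byte 53678; later segments buffered out of order.
Cumulative ACK = next expected in-order byte = 52954 + 724 = 53678

53678


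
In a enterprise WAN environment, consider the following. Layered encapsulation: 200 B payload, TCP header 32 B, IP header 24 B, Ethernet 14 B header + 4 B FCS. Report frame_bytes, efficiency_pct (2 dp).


TCP segment = 200 + 32 = 232 B
IP packet = 232 + 24 = 256 B
Ethernet frame = 256 + 14 + 4 = 274 B
Efficiency = app / frame = 200 / 274 = 0.729927 = 72.9927% -> 72.99% (2 dp)

274, 72.99


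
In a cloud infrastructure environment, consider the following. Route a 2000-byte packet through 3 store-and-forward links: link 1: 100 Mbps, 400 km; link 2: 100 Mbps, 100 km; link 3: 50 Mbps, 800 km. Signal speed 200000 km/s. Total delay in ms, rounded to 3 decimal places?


Packet = 2000 bytes = 16000 bits. Store-and-forward: sum (t_trans + t_prop) per link.
Link 1: t_trans = 16000/(100*10^6) s = 0.1600 ms; t_prop = 400/200000 s = 2.0000 ms; subtotal = 2.1600 ms
Link 2: t_trans = 16000/(100*10^6) s = 0.1600 ms; t_prop = 100/200000 s = 0.5000 ms; subtotal = 0.6600 ms
Link 3: t_trans = 16000/(50*10^6) s = 0.3200 ms; t_prop = 800/200000 s = 4.0000 ms; subtotal = 4.3200 ms
End-to-end = 2.1600 + 0.6600 + 4.3200 = 7.1400 ms -> 7.140 ms (3 dp)

7.140


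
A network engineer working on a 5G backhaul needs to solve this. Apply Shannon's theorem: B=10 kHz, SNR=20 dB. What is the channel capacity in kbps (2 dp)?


Given: B = 10 kHz, SNR = 20 dB
SNR linear = 10^(20/10) = 100
1 + SNR = 101
log2(101) = 6.6582114828
C = 10 * 1000 * 6.6582114828 = 66582.1148 bps
C = 66.582115 kbps -> 66.58 kbps (2 dp)

66.58


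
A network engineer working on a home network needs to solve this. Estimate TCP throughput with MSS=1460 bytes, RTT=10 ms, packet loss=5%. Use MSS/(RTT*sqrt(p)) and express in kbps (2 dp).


Given: MSS = 1460 bytes, RTT = 10 ms, loss = 5%
RTT in seconds = 10 / 1000 = 0.01
Loss rate = 5% = 0.05
sqrt(loss) = sqrt(0.05) = 0.223606797750
Throughput (bytes/s) = 1460 / (0.01 * 0.223606797750) = 652931.8494
Throughput (kbps) = 652931.8494 * 8 / 1000 = 5223.454795 -> 5223.45 kbps (2 dp)

5223.45


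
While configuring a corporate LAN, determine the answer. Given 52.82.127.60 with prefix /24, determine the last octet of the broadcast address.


Given: IP = 52.82.127.60, prefix = /24
Host bits = 32 - 24 = 8
Network last octet = 60 AND mask = 0
Host part size = 2^8 - 1 = 255
Broadcast last octet = 0 OR 255 = 255

255


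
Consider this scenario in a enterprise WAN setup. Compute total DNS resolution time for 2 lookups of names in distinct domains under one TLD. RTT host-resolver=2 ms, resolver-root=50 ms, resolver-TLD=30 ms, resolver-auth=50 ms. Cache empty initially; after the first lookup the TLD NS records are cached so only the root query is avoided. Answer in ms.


Lookup 1 (cold cache): local + root + TLD + auth = 2 + 50 + 30 + 50 = 132 ms
Lookups 2..2 (TLD NS cached -> skip root; new domain -> still ask TLD and auth): local + TLD + auth = 2 + 30 + 50 = 82 ms each
Remaining 1 lookups: 1 * 82 = 82 ms
Total = 132 + 82 = 214 ms

214


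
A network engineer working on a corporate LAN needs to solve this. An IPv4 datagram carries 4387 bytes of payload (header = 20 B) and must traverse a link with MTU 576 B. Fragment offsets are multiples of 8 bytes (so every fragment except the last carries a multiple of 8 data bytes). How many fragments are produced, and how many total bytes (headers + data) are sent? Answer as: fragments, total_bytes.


Max data per non-final fragment = floor((MTU - header)/8)*8 = floor((576 - 20)/8)*8 = floor(556/8)*8 = 552 B
Final fragment needs no 8-byte alignment: it can carry up to MTU - header = 556 B
Non-final fragments needed = ceil((payload - 556) / 552) = ceil(3831/552) = ceil(6.9402) = 7
Number of fragments = 7 + 1 = 8
Fragment sizes (data): 7 * 552 B + 523 B (last, 523 <= 556 OK)
Total bytes sent = payload + n_frags * header = 4387 + 8*20 = 4387 + 160 = 4547 B

8, 4547


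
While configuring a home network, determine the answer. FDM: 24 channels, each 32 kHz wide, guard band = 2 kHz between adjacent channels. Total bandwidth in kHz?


Given: 24 channels, 32 kHz each, guard = 2 kHz
Channel bandwidth = 24 * 32 = 768 kHz
Guard bands = 23 gaps * 2 kHz = 46 kHz
Total = 768 + 46 = 814 kHz

814


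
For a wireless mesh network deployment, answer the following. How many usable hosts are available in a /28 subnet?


Given: subnet mask /28
Host bits = 32 - 28 = 4
Total addresses = 2^4 = 16
Usable hosts = 16 - 2 (network + broadcast) = 14

14


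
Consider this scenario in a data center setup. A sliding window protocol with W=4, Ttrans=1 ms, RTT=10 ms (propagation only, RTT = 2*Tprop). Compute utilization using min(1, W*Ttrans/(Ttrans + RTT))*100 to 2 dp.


Given: W = 4, Ttrans = 1 ms, RTT = 10 ms (= 2 * Tprop, Tprop = 5 ms)
Cycle time = Ttrans + RTT = 1 + 10 = 11 ms (first packet sent until its ACK returns)
W * Ttrans = 4 * 1 = 4 ms of sending per cycle
W * Ttrans / (Ttrans + RTT) = 4 / 11 = 0.363636
U = min(1, 0.363636) = 0.363636
U% = 36.36%

36.36


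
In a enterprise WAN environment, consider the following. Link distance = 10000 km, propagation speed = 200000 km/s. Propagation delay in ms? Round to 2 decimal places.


Given: distance = 10000 km, speed = 200000 km/s
Delay = distance / speed = 10000 / 200000 seconds
Delay in ms = 10000 * 1000 / 200000
Delay = 50.0000 ms
Rounded to 2 dp = 50.00 ms

50.00


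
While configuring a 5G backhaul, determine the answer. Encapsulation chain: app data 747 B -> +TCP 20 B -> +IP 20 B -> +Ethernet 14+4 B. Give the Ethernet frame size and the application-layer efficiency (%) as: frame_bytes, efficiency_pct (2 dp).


TCP segment = 747 + 20 = 767 B
IP packet = 767 + 20 = 787 B
Ethernet frame = 787 + 14 + 4 = 805 B
Efficiency = app / frame = 747 / 805 = 0.927950 = 92.7950% -> 92.80% (2 dp)

805, 92.80


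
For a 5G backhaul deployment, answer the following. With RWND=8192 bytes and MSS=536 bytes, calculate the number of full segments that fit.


Given: RWND = 8192 bytes, MSS = 536 bytes
Full segments = floor(RWND / MSS)
Full segments = floor(8192 / 536)
Full segments = floor(15.2836) = 15

15


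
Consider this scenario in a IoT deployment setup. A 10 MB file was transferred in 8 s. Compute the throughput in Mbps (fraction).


Given: file = 10 MB, time = 8 s
File in Mb = 10 * 8 = 80 Mb
Throughput = 80 / 8 Mbps
Throughput = 10 Mbps

10


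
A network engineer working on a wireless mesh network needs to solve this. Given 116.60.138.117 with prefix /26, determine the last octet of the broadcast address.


Given: IP = 116.60.138.117, prefix = /26
Host bits = 32 - 26 = 6
Network last octet = 117 AND mask = 64
Host part size = 2^6 - 1 = 63
Broadcast last octet = 64 OR 63 = 127

127


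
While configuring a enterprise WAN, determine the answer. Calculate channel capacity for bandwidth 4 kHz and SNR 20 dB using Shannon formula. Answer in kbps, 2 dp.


Given: B = 4 kHz, SNR = 20 dB
SNR linear = 10^(20/10) = 100
1 + SNR = 101
log2(101) = 6.6582114828
C = 4 * 1000 * 6.6582114828 = 26632.8459 bps
C = 26.632846 kbps -> 26.63 kbps (2 dp)

26.63


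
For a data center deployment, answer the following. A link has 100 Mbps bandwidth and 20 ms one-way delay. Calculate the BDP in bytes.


Given: bandwidth = 100 Mbps, delay = 20 ms
BDP in bits = 100 * 10^6 * 20 / 1000
BDP in bits = 2000000
BDP in bytes = 2000000 / 8 = 250000

250000


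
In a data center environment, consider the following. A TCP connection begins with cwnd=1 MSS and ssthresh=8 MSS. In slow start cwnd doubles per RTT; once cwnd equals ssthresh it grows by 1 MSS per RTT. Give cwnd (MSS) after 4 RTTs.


RTT 0: cwnd = 1 MSS (initial)
RTT 1: cwnd = 2 MSS (slow start, doubled)
RTT 2: cwnd = 4 MSS (slow start, doubled)
RTT 3: cwnd = 8 MSS (slow start, doubled)
RTT 4: cwnd = 9 MSS (congestion avoidance, +1)

9


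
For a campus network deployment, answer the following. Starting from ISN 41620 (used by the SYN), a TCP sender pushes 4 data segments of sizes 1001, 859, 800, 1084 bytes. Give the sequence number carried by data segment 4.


The SYN occupies sequence number ISN = 41620, so the first data byte is ISN + 1 = 41621.
SEQ of data segment i = (ISN + 1) + sum of payload sizes of segments 1..i-1.
Segment 1: SEQ = 41621, payload = 1001 bytes
Segment 2: SEQ = 42622, payload = 859 bytes
Segment 3: SEQ = 43481, payload = 800 bytes
Segment 4: SEQ = 44281, payload = 1084 bytes
SEQ of segment 4 = 41621 + 1001 + 859 + 800 = 44281

44281


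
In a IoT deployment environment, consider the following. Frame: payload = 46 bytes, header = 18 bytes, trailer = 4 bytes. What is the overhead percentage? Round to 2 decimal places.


Given: payload = 46 B, header = 18 B, trailer = 4 B
Overhead bytes = header + trailer = 18 + 4 = 22
Total frame = payload + overhead = 46 + 22 = 68
Overhead % = 22 / 68 * 100 = 32.3529% -> 32.35% (2 dp)

32.35


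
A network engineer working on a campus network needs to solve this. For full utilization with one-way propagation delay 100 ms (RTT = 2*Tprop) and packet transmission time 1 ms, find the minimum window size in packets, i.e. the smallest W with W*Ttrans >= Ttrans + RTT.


Given: Ttrans = 1 ms, RTT = 200 ms (= 2 * Tprop, Tprop = 100 ms)
Time until first ACK returns = Ttrans + RTT = 1 + 200 = 201 ms
Need W * Ttrans >= Ttrans + RTT  ->  W >= (Ttrans + RTT) / Ttrans
(Ttrans + RTT) / Ttrans = 201 / 1 = 201
W_min = ceil(201) = 201

201


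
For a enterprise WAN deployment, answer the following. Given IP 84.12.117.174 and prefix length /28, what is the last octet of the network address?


Given: IP = 84.12.117.174, prefix = /28
Subnet mask = 255.255.255.240
Last octet of IP: 174
Last octet of mask: 240
Network last octet = 174 AND 240 = 160

160


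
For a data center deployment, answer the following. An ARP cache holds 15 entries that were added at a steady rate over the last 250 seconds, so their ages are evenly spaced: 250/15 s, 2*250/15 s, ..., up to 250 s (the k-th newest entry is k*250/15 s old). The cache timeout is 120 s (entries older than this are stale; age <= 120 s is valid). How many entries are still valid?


Ages are k * 250/15 s for k = 1..15 (spacing = 16.6667 s).
Entry k is valid iff k * 250/15 <= 120 iff k <= 15 * 120 / 250 = 7.2000
n_valid = floor(7.2000) = 7
(n_stale = 15 - 7 = 8)

7


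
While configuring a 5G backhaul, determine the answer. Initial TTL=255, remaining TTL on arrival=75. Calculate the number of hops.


Given: initial TTL = 255, received TTL = 75
Hops = initial TTL - received TTL
Hops = 255 - 75 = 180

180


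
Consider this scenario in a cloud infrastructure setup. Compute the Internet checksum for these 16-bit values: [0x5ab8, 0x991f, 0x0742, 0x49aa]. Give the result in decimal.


Given words: [0x5ab8, 0x991f, 0x0742, 0x49aa]
Step 1: Sum all words
Raw sum = 23224 + 39199 + 1858 + 18858 = 83139
Step 2: Fold carry: (17603 + 1) = 17604
One's complement = ~17604 & 0xFFFF = 47931

47931


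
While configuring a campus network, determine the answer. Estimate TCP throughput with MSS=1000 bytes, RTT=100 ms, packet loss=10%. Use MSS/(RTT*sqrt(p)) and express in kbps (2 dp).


Given: MSS = 1000 bytes, RTT = 100 ms, loss = 10%
RTT in seconds = 100 / 1000 = 0.1
Loss rate = 10% = 0.1
sqrt(loss) = sqrt(0.1) = 0.316227766017
Throughput (bytes/s) = 1000 / (0.1 * 0.316227766017) = 31622.7766
Throughput (kbps) = 31622.7766 * 8 / 1000 = 252.982213 -> 252.98 kbps (2 dp)

252.98


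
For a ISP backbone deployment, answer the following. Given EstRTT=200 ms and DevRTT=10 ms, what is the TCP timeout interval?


Given: EstRTT = 200 ms, DevRTT = 10 ms
Timeout = EstRTT + 4 * DevRTT
4 * DevRTT = 4 * 10 = 40
Timeout = 200 + 40 = 240 ms

240


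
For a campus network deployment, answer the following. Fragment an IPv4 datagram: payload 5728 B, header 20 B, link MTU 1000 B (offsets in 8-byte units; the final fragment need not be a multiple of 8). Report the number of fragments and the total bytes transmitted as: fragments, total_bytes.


Max data per non-final fragment = floor((MTU - header)/8)*8 = floor((1000 - 20)/8)*8 = floor(980/8)*8 = 976 B
Final fragment needs no 8-byte alignment: it can carry up to MTU - header = 980 B
Non-final fragments needed = ceil((payload - 980) / 976) = ceil(4748/976) = ceil(4.8648) = 5
Number of fragments = 5 + 1 = 6
Fragment sizes (data): 5 * 976 B + 848 B (last, 848 <= 980 OK)
Total bytes sent = payload + n_frags * header = 5728 + 6*20 = 5728 + 120 = 5848 B

6, 5848


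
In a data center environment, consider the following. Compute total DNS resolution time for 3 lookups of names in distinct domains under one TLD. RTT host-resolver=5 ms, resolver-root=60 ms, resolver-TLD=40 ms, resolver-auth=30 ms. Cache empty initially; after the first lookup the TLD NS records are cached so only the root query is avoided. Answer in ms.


Lookup 1 (cold cache): local + root + TLD + auth = 5 + 60 + 40 + 30 = 135 ms
Lookups 2..3 (TLD NS cached -> skip root; new domain -> still ask TLD and auth): local + TLD + auth = 5 + 40 + 30 = 75 ms each
Remaining 2 lookups: 2 * 75 = 150 ms
Total = 135 + 150 = 285 ms

285


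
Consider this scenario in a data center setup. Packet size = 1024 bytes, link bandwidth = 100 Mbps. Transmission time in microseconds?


Given: packet = 1024 bytes, bandwidth = 100 Mbps
Packet in bits = 1024 * 8 = 8192 bits
Bandwidth = 100 * 10^6 = 100000000 bps
Time = 8192 / 100000000 seconds
Time in us = 8192 * 10^6 / 100000000 = 81.92

81.92


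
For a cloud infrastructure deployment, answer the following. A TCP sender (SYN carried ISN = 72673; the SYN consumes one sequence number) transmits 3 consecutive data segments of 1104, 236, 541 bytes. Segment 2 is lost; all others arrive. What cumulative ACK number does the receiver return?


SYN uses sequence number 72673; first data byte = ISN + 1 = 72674.
Segment 1: SEQ = 72674, len = 1104 B, covers [72674, 73777]
Segment 2: SEQ = 73778, len = 236 B, covers [73778, 74013] [LOST]
Segment 3: SEQ = 74014, len = 541 B, covers [74014, 74554]
In-order data received: bytes [72674, 73777] (segments 1..1).
Segment 2 missing -> gap begins at byte 73778; later segments buffered out of order.
Cumulative ACK = next expected in-order byte = 72674 + 1104 = 73778

73778


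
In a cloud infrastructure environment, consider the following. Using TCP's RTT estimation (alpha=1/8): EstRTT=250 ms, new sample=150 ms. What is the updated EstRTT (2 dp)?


Given: EstRTT = 250 ms, SampleRTT = 150 ms, alpha = 1/8
New EstRTT = (1 - alpha) * EstRTT + alpha * SampleRTT
(7/8) * 250 = 218.75
(1/8) * 150 = 18.75
New EstRTT = 218.75 + 18.75 = 237.5 ms -> 237.50 ms (2 dp)

237.50


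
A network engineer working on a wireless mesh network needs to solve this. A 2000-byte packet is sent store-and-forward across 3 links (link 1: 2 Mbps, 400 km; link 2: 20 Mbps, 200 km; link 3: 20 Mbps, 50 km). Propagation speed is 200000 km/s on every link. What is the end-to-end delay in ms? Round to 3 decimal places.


Packet = 2000 bytes = 16000 bits. Store-and-forward: sum (t_trans + t_prop) per link.
Link 1: t_trans = 16000/(2*10^6) s = 8.0000 ms; t_prop = 400/200000 s = 2.0000 ms; subtotal = 10.0000 ms
Link 2: t_trans = 16000/(20*10^6) s = 0.8000 ms; t_prop = 200/200000 s = 1.0000 ms; subtotal = 1.8000 ms
Link 3: t_trans = 16000/(20*10^6) s = 0.8000 ms; t_prop = 50/200000 s = 0.2500 ms; subtotal = 1.0500 ms
End-to-end = 10.0000 + 1.8000 + 1.0500 = 12.8500 ms -> 12.850 ms (3 dp)

12.850


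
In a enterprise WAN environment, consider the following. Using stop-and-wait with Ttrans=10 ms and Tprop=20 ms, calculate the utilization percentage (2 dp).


Given: Ttrans = 10 ms, Tprop = 20 ms
RTT = 2 * Tprop = 2 * 20 = 40 ms
U = Ttrans / (Ttrans + RTT)
U = 10 / (10 + 40)
U = 10 / 50 = 0.2
U% = 20.00%

20.00


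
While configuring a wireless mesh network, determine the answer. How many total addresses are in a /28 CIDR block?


Given: CIDR prefix /28
Host bits = 32 - 28 = 4
Total addresses = 2^4 = 16

16


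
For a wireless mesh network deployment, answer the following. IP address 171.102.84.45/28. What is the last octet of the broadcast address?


Given: IP = 171.102.84.45, prefix = /28
Host bits = 32 - 28 = 4
Network last octet = 45 AND mask = 32
Host part size = 2^4 - 1 = 15
Broadcast last octet = 32 OR 15 = 47

47


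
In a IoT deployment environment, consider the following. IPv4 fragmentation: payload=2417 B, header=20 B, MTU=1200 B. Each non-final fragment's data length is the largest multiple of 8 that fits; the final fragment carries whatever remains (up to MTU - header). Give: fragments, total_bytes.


Max data per non-final fragment = floor((MTU - header)/8)*8 = floor((1200 - 20)/8)*8 = floor(1180/8)*8 = 1176 B
Final fragment needs no 8-byte alignment: it can carry up to MTU - header = 1180 B
Non-final fragments needed = ceil((payload - 1180) / 1176) = ceil(1237/1176) = ceil(1.0519) = 2
Number of fragments = 2 + 1 = 3
Fragment sizes (data): 2 * 1176 B + 65 B (last, 65 <= 1180 OK)
Total bytes sent = payload + n_frags * header = 2417 + 3*20 = 2417 + 60 = 2477 B

3, 2477


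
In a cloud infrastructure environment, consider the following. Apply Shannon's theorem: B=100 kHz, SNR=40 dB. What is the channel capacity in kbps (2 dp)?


Given: B = 100 kHz, SNR = 40 dB
SNR linear = 10^(40/10) = 10000
1 + SNR = 10001
log2(10001) = 13.2878566418
C = 100 * 1000 * 13.2878566418 = 1328785.6642 bps
C = 1328.785664 kbps -> 1328.79 kbps (2 dp)

1328.79


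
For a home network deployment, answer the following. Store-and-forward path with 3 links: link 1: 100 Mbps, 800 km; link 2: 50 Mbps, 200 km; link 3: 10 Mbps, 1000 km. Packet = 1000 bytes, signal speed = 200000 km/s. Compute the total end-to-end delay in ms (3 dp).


Packet = 1000 bytes = 8000 bits. Store-and-forward: sum (t_trans + t_prop) per link.
Link 1: t_trans = 8000/(100*10^6) s = 0.0800 ms; t_prop = 800/200000 s = 4.0000 ms; subtotal = 4.0800 ms
Link 2: t_trans = 8000/(50*10^6) s = 0.1600 ms; t_prop = 200/200000 s = 1.0000 ms; subtotal = 1.1600 ms
Link 3: t_trans = 8000/(10*10^6) s = 0.8000 ms; t_prop = 1000/200000 s = 5.0000 ms; subtotal = 5.8000 ms
End-to-end = 4.0800 + 1.1600 + 5.8000 = 11.0400 ms -> 11.040 ms (3 dp)

11.040


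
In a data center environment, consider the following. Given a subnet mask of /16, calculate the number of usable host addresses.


Given: subnet mask /16
Host bits = 32 - 16 = 16
Total addresses = 2^16 = 65536
Usable hosts = 65536 - 2 (network + broadcast) = 65534

65534


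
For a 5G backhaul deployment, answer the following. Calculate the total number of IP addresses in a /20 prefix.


Given: CIDR prefix /20
Host bits = 32 - 20 = 12
Total addresses = 2^12 = 4096

4096


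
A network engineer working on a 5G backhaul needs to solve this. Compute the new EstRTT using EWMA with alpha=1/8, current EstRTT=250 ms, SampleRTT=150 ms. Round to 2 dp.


Given: EstRTT = 250 ms, SampleRTT = 150 ms, alpha = 1/8
New EstRTT = (1 - alpha) * EstRTT + alpha * SampleRTT
(7/8) * 250 = 218.75
(1/8) * 150 = 18.75
New EstRTT = 218.75 + 18.75 = 237.5 ms -> 237.50 ms (2 dp)

237.50


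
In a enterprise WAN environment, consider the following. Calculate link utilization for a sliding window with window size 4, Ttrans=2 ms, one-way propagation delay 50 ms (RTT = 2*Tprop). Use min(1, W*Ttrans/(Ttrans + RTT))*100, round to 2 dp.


Given: W = 4, Ttrans = 2 ms, RTT = 100 ms (= 2 * Tprop, Tprop = 50 ms)
Cycle time = Ttrans + RTT = 2 + 100 = 102 ms (first packet sent until its ACK returns)
W * Ttrans = 4 * 2 = 8 ms of sending per cycle
W * Ttrans / (Ttrans + RTT) = 8 / 102 = 0.078431
U = min(1, 0.078431) = 0.078431
U% = 7.84%

7.84


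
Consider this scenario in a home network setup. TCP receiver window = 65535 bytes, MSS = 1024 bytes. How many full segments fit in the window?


Given: RWND = 65535 bytes, MSS = 1024 bytes
Full segments = floor(RWND / MSS)
Full segments = floor(65535 / 1024)
Full segments = floor(63.999) = 63

63


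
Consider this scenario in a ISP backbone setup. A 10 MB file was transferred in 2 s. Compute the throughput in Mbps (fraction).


Given: file = 10 MB, time = 2 s
File in Mb = 10 * 8 = 80 Mb
Throughput = 80 / 2 Mbps
Throughput = 40 Mbps

40


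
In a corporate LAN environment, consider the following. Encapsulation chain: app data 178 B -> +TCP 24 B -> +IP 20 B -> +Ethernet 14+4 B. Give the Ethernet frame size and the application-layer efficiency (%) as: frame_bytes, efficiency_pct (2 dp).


TCP segment = 178 + 24 = 202 B
IP packet = 202 + 20 = 222 B
Ethernet frame = 222 + 14 + 4 = 240 B
Efficiency = app / frame = 178 / 240 = 0.741667 = 74.1667% -> 74.17% (2 dp)

240, 74.17


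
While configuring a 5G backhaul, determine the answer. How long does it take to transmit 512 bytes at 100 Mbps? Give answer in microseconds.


Given: packet = 512 bytes, bandwidth = 100 Mbps
Packet in bits = 512 * 8 = 4096 bits
Bandwidth = 100 * 10^6 = 100000000 bps
Time = 4096 / 100000000 seconds
Time in us = 4096 * 10^6 / 100000000 = 40.96

40.96


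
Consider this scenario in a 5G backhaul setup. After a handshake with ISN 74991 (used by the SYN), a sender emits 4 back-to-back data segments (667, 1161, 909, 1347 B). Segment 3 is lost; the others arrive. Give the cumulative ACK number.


SYN uses sequence number 74991; first data byte = ISN + 1 = 74992.
Segment 1: SEQ = 74992, len = 667 B, covers [74992, 75658]
Segment 2: SEQ = 75659, len = 1161 B, covers [75659, 76819]
Segment 3: SEQ = 76820, len = 909 B, covers [76820, 77728] [LOST]
Segment 4: SEQ = 77729, len = 1347 B, covers [77729, 79075]
In-order data received: bytes [74992, 76819] (segments 1..2).
Segment 3 missing -> gap begins at byte 76820; later segments buffered out of order.
Cumulative ACK = next expected in-order byte = 74992 + 667 + 1161 = 76820

76820


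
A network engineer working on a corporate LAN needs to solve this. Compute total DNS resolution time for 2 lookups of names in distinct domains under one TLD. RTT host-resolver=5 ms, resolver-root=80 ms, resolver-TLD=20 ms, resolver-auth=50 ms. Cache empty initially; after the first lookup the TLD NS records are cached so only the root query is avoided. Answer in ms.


Lookup 1 (cold cache): local + root + TLD + auth = 5 + 80 + 20 + 50 = 155 ms
Lookups 2..2 (TLD NS cached -> skip root; new domain -> still ask TLD and auth): local + TLD + auth = 5 + 20 + 50 = 75 ms each
Remaining 1 lookups: 1 * 75 = 75 ms
Total = 155 + 75 = 230 ms

230


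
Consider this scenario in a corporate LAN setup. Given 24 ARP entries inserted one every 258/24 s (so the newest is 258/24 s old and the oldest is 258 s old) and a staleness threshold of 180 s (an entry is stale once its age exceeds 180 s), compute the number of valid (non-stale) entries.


Ages are k * 258/24 s for k = 1..24 (spacing = 10.7500 s).
Entry k is valid iff k * 258/24 <= 180 iff k <= 24 * 180 / 258 = 16.7442
n_valid = floor(16.7442) = 16
(n_stale = 24 - 16 = 8)

16


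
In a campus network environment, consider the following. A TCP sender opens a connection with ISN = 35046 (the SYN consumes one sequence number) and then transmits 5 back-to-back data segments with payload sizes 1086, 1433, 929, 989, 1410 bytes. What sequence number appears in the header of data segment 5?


The SYN occupies sequence number ISN = 35046, so the first data byte is ISN + 1 = 35047.
SEQ of data segment i = (ISN + 1) + sum of payload sizes of segments 1..i-1.
Segment 1: SEQ = 35047, payload = 1086 bytes
Segment 2: SEQ = 36133, payload = 1433 bytes
Segment 3: SEQ = 37566, payload = 929 bytes
Segment 4: SEQ = 38495, payload = 989 bytes
Segment 5: SEQ = 39484, payload = 1410 bytes
SEQ of segment 5 = 35047 + 1086 + 1433 + 929 + 989 = 39484

39484


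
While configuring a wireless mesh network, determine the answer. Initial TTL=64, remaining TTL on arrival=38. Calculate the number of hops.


Given: initial TTL = 64, received TTL = 38
Hops = initial TTL - received TTL
Hops = 64 - 38 = 26

26


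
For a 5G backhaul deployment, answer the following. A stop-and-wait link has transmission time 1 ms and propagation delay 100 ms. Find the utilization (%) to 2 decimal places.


Given: Ttrans = 1 ms, Tprop = 100 ms
RTT = 2 * Tprop = 2 * 100 = 200 ms
U = Ttrans / (Ttrans + RTT)
U = 1 / (1 + 200)
U = 1 / 201 = 0.004975
U% = 0.50%

0.50


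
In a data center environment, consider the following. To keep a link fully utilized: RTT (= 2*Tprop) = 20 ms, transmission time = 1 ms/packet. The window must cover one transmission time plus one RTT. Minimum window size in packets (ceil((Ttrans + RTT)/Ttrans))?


Given: Ttrans = 1 ms, RTT = 20 ms (= 2 * Tprop, Tprop = 10 ms)
Time until first ACK returns = Ttrans + RTT = 1 + 20 = 21 ms
Need W * Ttrans >= Ttrans + RTT  ->  W >= (Ttrans + RTT) / Ttrans
(Ttrans + RTT) / Ttrans = 21 / 1 = 21
W_min = ceil(21) = 21

21


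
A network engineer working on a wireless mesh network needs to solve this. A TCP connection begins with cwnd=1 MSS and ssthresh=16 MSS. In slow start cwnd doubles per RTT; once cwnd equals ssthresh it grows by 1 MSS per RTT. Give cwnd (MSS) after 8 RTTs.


RTT 0: cwnd = 1 MSS (initial)
RTT 1: cwnd = 2 MSS (slow start, doubled)
RTT 2: cwnd = 4 MSS (slow start, doubled)
RTT 3: cwnd = 8 MSS (slow start, doubled)
RTT 4: cwnd = 16 MSS (slow start, doubled)
RTT 5: cwnd = 17 MSS (congestion avoidance, +1)
RTT 6: cwnd = 18 MSS (congestion avoidance, +1)
RTT 7: cwnd = 19 MSS (congestion avoidance, +1)
RTT 8: cwnd = 20 MSS (congestion avoidance, +1)

20


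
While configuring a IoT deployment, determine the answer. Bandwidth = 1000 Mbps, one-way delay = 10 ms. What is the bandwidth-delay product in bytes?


Given: bandwidth = 1000 Mbps, delay = 10 ms
BDP in bits = 1000 * 10^6 * 10 / 1000
BDP in bits = 10000000
BDP in bytes = 10000000 / 8 = 1250000

1250000


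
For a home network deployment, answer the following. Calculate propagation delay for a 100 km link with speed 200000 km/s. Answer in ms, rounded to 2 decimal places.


Given: distance = 100 km, speed = 200000 km/s
Delay = distance / speed = 100 / 200000 seconds
Delay in ms = 100 * 1000 / 200000
Delay = 0.5000 ms
Rounded to 2 dp = 0.50 ms

0.50


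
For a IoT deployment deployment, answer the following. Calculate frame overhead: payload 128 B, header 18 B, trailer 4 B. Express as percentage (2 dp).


Given: payload = 128 B, header = 18 B, trailer = 4 B
Overhead bytes = header + trailer = 18 + 4 = 22
Total frame = payload + overhead = 128 + 22 = 150
Overhead % = 22 / 150 * 100 = 14.6667% -> 14.67% (2 dp)

14.67


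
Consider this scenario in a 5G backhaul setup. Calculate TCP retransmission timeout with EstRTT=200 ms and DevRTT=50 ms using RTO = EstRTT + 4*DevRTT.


Given: EstRTT = 200 ms, DevRTT = 50 ms
Timeout = EstRTT + 4 * DevRTT
4 * DevRTT = 4 * 50 = 200
Timeout = 200 + 200 = 400 ms

400


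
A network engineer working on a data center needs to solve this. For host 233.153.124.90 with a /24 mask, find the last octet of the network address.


Given: IP = 233.153.124.90, prefix = /24
Subnet mask = 255.255.255.0
Last octet of IP: 90
Last octet of mask: 0
Network last octet = 90 AND 0 = 0

0


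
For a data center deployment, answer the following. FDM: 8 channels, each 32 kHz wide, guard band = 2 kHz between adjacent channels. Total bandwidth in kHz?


Given: 8 channels, 32 kHz each, guard = 2 kHz
Channel bandwidth = 8 * 32 = 256 kHz
Guard bands = 7 gaps * 2 kHz = 14 kHz
Total = 256 + 14 = 270 kHz

270


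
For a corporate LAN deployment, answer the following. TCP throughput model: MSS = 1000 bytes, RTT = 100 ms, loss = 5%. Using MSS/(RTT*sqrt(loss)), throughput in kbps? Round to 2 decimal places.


Given: MSS = 1000 bytes, RTT = 100 ms, loss = 5%
RTT in seconds = 100 / 1000 = 0.1
Loss rate = 5% = 0.05
sqrt(loss) = sqrt(0.05) = 0.223606797750
Throughput (bytes/s) = 1000 / (0.1 * 0.223606797750) = 44721.3595
Throughput (kbps) = 44721.3595 * 8 / 1000 = 357.770876 -> 357.77 kbps (2 dp)

357.77


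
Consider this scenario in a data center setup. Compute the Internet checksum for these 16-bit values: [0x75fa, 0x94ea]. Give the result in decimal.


Given words: [0x75fa, 0x94ea]
Step 1: Sum all words
Raw sum = 30202 + 38122 = 68324
Step 2: Fold carry: (2788 + 1) = 2789
One's complement = ~2789 & 0xFFFF = 62746

62746


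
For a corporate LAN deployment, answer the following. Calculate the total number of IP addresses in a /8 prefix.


Given: CIDR prefix /8
Host bits = 32 - 8 = 24
Total addresses = 2^24 = 16777216

16777216


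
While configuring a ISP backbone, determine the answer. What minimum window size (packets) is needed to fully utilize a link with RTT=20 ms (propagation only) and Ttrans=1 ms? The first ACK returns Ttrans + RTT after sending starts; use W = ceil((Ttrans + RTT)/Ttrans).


Given: Ttrans = 1 ms, RTT = 20 ms (= 2 * Tprop, Tprop = 10 ms)
Time until first ACK returns = Ttrans + RTT = 1 + 20 = 21 ms
Need W * Ttrans >= Ttrans + RTT  ->  W >= (Ttrans + RTT) / Ttrans
(Ttrans + RTT) / Ttrans = 21 / 1 = 21
W_min = ceil(21) = 21

21


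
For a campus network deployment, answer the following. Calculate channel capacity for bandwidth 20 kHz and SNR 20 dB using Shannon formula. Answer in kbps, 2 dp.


Given: B = 20 kHz, SNR = 20 dB
SNR linear = 10^(20/10) = 100
1 + SNR = 101
log2(101) = 6.6582114828
C = 20 * 1000 * 6.6582114828 = 133164.2297 bps
C = 133.164230 kbps -> 133.16 kbps (2 dp)

133.16


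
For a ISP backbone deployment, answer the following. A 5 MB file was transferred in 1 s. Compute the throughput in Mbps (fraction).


Given: file = 5 MB, time = 1 s
File in Mb = 5 * 8 = 40 Mb
Throughput = 40 / 1 Mbps
Throughput = 40 Mbps

40


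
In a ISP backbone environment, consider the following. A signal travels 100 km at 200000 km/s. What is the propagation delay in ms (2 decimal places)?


Given: distance = 100 km, speed = 200000 km/s
Delay = distance / speed = 100 / 200000 seconds
Delay in ms = 100 * 1000 / 200000
Delay = 0.5000 ms
Rounded to 2 dp = 0.50 ms

0.50


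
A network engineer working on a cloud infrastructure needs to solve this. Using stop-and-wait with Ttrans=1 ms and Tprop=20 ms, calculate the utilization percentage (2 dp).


Given: Ttrans = 1 ms, Tprop = 20 ms
RTT = 2 * Tprop = 2 * 20 = 40 ms
U = Ttrans / (Ttrans + RTT)
U = 1 / (1 + 40)
U = 1 / 41 = 0.02439
U% = 2.44%

2.44


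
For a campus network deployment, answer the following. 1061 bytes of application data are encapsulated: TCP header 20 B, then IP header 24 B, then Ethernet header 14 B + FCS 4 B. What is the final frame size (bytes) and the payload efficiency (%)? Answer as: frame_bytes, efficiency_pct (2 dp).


TCP segment = 1061 + 20 = 1081 B
IP packet = 1081 + 24 = 1105 B
Ethernet frame = 1105 + 14 + 4 = 1123 B
Efficiency = app / frame = 1061 / 1123 = 0.944791 = 94.4791% -> 94.48% (2 dp)

1123, 94.48


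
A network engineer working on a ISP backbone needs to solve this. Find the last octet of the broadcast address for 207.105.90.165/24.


Given: IP = 207.105.90.165, prefix = /24
Host bits = 32 - 24 = 8
Network last octet = 165 AND mask = 0
Host part size = 2^8 - 1 = 255
Broadcast last octet = 0 OR 255 = 255

255


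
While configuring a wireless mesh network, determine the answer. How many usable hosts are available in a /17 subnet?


Given: subnet mask /17
Host bits = 32 - 17 = 15
Total addresses = 2^15 = 32768
Usable hosts = 32768 - 2 (network + broadcast) = 32766

32766


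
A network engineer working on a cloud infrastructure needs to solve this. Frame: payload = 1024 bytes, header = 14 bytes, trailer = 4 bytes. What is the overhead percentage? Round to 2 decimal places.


Given: payload = 1024 B, header = 14 B, trailer = 4 B
Overhead bytes = header + trailer = 14 + 4 = 18
Total frame = payload + overhead = 1024 + 18 = 1042
Overhead % = 18 / 1042 * 100 = 1.7274% -> 1.73% (2 dp)

1.73


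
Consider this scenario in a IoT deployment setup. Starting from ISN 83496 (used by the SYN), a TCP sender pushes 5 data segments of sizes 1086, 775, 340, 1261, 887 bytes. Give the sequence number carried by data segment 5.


The SYN occupies sequence number ISN = 83496, so the first data byte is ISN + 1 = 83497.
SEQ of data segment i = (ISN + 1) + sum of payload sizes of segments 1..i-1.
Segment 1: SEQ = 83497, payload = 1086 bytes
Segment 2: SEQ = 84583, payload = 775 bytes
Segment 3: SEQ = 85358, payload = 340 bytes
Segment 4: SEQ = 85698, payload = 1261 bytes
Segment 5: SEQ = 86959, payload = 887 bytes
SEQ of segment 5 = 83497 + 1086 + 775 + 340 + 1261 = 86959

86959


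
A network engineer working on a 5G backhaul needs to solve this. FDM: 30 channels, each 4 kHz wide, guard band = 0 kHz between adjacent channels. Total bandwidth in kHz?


Given: 30 channels, 4 kHz each, guard = 0 kHz
Channel bandwidth = 30 * 4 = 120 kHz
Guard bands = 29 gaps * 0 kHz = 0 kHz
Total = 120 + 0 = 120 kHz

120


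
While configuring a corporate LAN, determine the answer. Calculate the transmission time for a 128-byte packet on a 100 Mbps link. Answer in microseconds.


Given: packet = 128 bytes, bandwidth = 100 Mbps
Packet in bits = 128 * 8 = 1024 bits
Bandwidth = 100 * 10^6 = 100000000 bps
Time = 1024 / 100000000 seconds
Time in us = 1024 * 10^6 / 100000000 = 10.24

10.24


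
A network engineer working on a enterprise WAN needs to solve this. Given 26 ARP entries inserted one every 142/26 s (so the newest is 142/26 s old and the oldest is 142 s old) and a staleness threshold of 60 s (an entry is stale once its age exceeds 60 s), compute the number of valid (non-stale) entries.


Ages are k * 142/26 s for k = 1..26 (spacing = 5.4615 s).
Entry k is valid iff k * 142/26 <= 60 iff k <= 26 * 60 / 142 = 10.9859
n_valid = floor(10.9859) = 10
(n_stale = 26 - 10 = 16)

10


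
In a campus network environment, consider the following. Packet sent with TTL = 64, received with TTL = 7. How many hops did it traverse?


Given: initial TTL = 64, received TTL = 7
Hops = initial TTL - received TTL
Hops = 64 - 7 = 57

57


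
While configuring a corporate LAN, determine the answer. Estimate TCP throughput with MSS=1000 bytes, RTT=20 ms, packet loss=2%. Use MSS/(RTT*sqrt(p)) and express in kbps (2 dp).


Given: MSS = 1000 bytes, RTT = 20 ms, loss = 2%
RTT in seconds = 20 / 1000 = 0.02
Loss rate = 2% = 0.02
sqrt(loss) = sqrt(0.02) = 0.141421356237
Throughput (bytes/s) = 1000 / (0.02 * 0.141421356237) = 353553.3906
Throughput (kbps) = 353553.3906 * 8 / 1000 = 2828.427125 -> 2828.43 kbps (2 dp)

2828.43


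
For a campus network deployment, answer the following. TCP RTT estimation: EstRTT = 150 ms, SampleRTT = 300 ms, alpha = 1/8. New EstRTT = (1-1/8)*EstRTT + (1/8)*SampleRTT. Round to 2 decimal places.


Given: EstRTT = 150 ms, SampleRTT = 300 ms, alpha = 1/8
New EstRTT = (1 - alpha) * EstRTT + alpha * SampleRTT
(7/8) * 150 = 131.25
(1/8) * 300 = 37.5
New EstRTT = 131.25 + 37.5 = 168.75 ms -> 168.75 ms (2 dp)

168.75
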